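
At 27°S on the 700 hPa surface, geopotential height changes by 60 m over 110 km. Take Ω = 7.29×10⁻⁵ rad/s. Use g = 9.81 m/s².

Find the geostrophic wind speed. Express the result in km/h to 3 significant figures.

291 km/h

Coriolis parameter at 27°S:
f = 2Ω sin φ = 2 × 7.29×10⁻⁵ × sin 27° = 6.62×10⁻⁵ s⁻¹
Height gradient: |∂Z/∂n| = 60 m / 110000 m = 5.45×10⁻⁴
On a pressure surface, geostrophic balance gives V_g = (g/f)|∂Z/∂n|:
V_g = 9.81 × 5.45×10⁻⁴ / 6.62×10⁻⁵ = 80.8 m/s
Converting: 80.8 m/s × 3.6 = 291 km/h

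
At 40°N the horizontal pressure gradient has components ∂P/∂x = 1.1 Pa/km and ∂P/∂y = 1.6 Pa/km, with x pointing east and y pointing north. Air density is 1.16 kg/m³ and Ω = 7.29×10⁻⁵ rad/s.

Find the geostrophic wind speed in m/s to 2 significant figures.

Coriolis parameter at 40°N:
f = 2Ω sin φ = 2 × 7.29×10⁻⁵ × sin 40° = 9.37×10⁻⁵ s⁻¹
Component geostrophic relations (x east, y north):
u_g = −(1/(fρ)) ∂P/∂y,  v_g = (1/(fρ)) ∂P/∂x
u_g = −(1.6×10⁻³)/(9.37×10⁻⁵ × 1.16) = −14.7 m/s;  v_g = (1.1×10⁻³)/(9.37×10⁻⁵ × 1.16) = 10.1 m/s
|V_g| = √(u_g² + v_g²) = 17.9 m/s

18 m/s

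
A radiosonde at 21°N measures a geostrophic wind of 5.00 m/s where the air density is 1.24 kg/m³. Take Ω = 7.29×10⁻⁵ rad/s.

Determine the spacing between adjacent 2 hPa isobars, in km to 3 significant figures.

617 km

Coriolis parameter at 21°N:
f = 2Ω sin φ = 2 × 7.29×10⁻⁵ × sin 21° = 5.23×10⁻⁵ s⁻¹
Geostrophic balance rearranged: |∂P/∂n| = f ρ V_g
|∂P/∂n| = 5.23×10⁻⁵ × 1.24 × 5.00 = 3.24×10⁻⁴ Pa/m
Isobar spacing: Δn = ΔP/|∂P/∂n| = 200 Pa / 3.24×10⁻⁴ Pa/m = 617379 m ≈ 617 km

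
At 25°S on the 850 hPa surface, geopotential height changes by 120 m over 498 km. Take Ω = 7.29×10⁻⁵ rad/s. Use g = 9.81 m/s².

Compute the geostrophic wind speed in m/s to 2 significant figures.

38 m/s

Coriolis parameter at 25°S:
f = 2Ω sin φ = 2 × 7.29×10⁻⁵ × sin 25° = 6.16×10⁻⁵ s⁻¹
Height gradient: |∂Z/∂n| = 120 m / 498000 m = 2.41×10⁻⁴
On a pressure surface, geostrophic balance gives V_g = (g/f)|∂Z/∂n|:
V_g = 9.81 × 2.41×10⁻⁴ / 6.16×10⁻⁵ = 38.4 m/s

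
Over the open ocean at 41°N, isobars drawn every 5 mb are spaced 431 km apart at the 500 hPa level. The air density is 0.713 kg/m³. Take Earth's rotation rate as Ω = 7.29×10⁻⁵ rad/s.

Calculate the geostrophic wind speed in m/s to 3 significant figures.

Coriolis parameter at 41°N:
f = 2Ω sin φ = 2 × 7.29×10⁻⁵ × sin 41° = 9.57×10⁻⁵ s⁻¹
Pressure gradient: |∂P/∂n| = 500 Pa / 431000 m = 1.16×10⁻³ Pa/m
Geostrophic balance (pressure-gradient force = Coriolis force):
V_g = (1/(fρ)) |∂P/∂n| = 1.16×10⁻³ / (9.57×10⁻⁵ × 0.713) = 17.0 m/s

17.0 m/s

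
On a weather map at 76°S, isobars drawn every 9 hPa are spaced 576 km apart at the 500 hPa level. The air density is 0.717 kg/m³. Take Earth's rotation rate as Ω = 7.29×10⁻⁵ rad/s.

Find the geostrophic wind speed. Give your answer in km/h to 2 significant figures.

Coriolis parameter at 76°S:
f = 2Ω sin φ = 2 × 7.29×10⁻⁵ × sin 76° = 1.41×10⁻⁴ s⁻¹
Pressure gradient: |∂P/∂n| = 900 Pa / 576000 m = 1.56×10⁻³ Pa/m
Geostrophic balance (pressure-gradient force = Coriolis force):
V_g = (1/(fρ)) |∂P/∂n| = 1.56×10⁻³ / (1.41×10⁻⁴ × 0.717) = 15.4 m/s
Converting: 15.4 m/s × 3.6 = 55 km/h

55 km/h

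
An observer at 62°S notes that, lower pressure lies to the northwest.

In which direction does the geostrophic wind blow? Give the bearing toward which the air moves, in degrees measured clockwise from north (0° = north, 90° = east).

The pressure-gradient force points toward the northwest (bearing 315°).
Geostrophic balance: in the Southern Hemisphere the Coriolis force deflects motion to the left, so the geostrophic wind blows 90° to the left of the pressure-gradient force (low pressure on the right).
Rotating 315° by 90° counterclockwise gives 225° — the wind blows toward the southwest.

225°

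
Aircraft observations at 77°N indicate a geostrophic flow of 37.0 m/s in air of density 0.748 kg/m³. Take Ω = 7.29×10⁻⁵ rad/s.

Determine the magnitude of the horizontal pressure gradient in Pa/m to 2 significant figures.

Coriolis parameter at 77°N:
f = 2Ω sin φ = 2 × 7.29×10⁻⁵ × sin 77° = 1.42×10⁻⁴ s⁻¹
Geostrophic balance rearranged: |∂P/∂n| = f ρ V_g
|∂P/∂n| = 1.42×10⁻⁴ × 0.748 × 37.0 = 3.93×10⁻³ Pa/m

3.9×10⁻³ Pa/m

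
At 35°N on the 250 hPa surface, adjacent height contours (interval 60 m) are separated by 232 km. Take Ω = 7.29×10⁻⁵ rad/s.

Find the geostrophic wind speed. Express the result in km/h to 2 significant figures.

110 km/h

Coriolis parameter at 35°N:
f = 2Ω sin φ = 2 × 7.29×10⁻⁵ × sin 35° = 8.36×10⁻⁵ s⁻¹
Height gradient: |∂Z/∂n| = 60 m / 232000 m = 2.59×10⁻⁴
On a pressure surface, geostrophic balance gives V_g = (g/f)|∂Z/∂n|:
V_g = 9.81 × 2.59×10⁻⁴ / 8.36×10⁻⁵ = 30.3 m/s
Converting: 30.3 m/s × 3.6 = 110 km/h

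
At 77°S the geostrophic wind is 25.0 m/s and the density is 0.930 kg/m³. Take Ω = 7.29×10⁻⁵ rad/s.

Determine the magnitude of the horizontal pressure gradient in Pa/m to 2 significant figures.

Coriolis parameter at 77°S:
f = 2Ω sin φ = 2 × 7.29×10⁻⁵ × sin 77° = 1.42×10⁻⁴ s⁻¹
Geostrophic balance rearranged: |∂P/∂n| = f ρ V_g
|∂P/∂n| = 1.42×10⁻⁴ × 0.930 × 25.0 = 3.30×10⁻³ Pa/m

3.3×10⁻³ Pa/m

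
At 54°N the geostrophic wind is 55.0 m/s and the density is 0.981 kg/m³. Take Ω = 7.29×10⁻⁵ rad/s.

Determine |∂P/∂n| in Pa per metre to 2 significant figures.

Coriolis parameter at 54°N:
f = 2Ω sin φ = 2 × 7.29×10⁻⁵ × sin 54° = 1.18×10⁻⁴ s⁻¹
Geostrophic balance rearranged: |∂P/∂n| = f ρ V_g
|∂P/∂n| = 1.18×10⁻⁴ × 0.981 × 55.0 = 6.36×10⁻³ Pa/m

6.4×10⁻³ Pa/m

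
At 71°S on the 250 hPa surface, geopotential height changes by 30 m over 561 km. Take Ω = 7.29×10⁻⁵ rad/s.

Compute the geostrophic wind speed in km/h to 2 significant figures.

14 km/h

Coriolis parameter at 71°S:
f = 2Ω sin φ = 2 × 7.29×10⁻⁵ × sin 71° = 1.38×10⁻⁴ s⁻¹
Height gradient: |∂Z/∂n| = 30 m / 561000 m = 5.35×10⁻⁵
On a pressure surface, geostrophic balance gives V_g = (g/f)|∂Z/∂n|:
V_g = 9.81 × 5.35×10⁻⁵ / 1.38×10⁻⁴ = 3.81 m/s
Converting: 3.81 m/s × 3.6 = 14 km/h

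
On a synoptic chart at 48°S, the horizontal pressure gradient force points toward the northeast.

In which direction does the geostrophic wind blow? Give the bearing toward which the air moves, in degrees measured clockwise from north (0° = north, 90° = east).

The pressure-gradient force points toward the northeast (bearing 045°).
Geostrophic balance: in the Southern Hemisphere the Coriolis force deflects motion to the left, so the geostrophic wind blows 90° to the left of the pressure-gradient force (low pressure on the right).
Rotating 045° by 90° counterclockwise gives 315° — the wind blows toward the northwest.

315°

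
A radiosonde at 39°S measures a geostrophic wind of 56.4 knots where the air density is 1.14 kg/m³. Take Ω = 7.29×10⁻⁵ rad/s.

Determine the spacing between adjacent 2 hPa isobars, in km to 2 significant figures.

Coriolis parameter at 39°S:
f = 2Ω sin φ = 2 × 7.29×10⁻⁵ × sin 39° = 9.18×10⁻⁵ s⁻¹
Wind speed in SI: 56.4 knots = 29.0 m/s
Geostrophic balance rearranged: |∂P/∂n| = f ρ V_g
|∂P/∂n| = 9.18×10⁻⁵ × 1.14 × 29.0 = 3.03×10⁻³ Pa/m
Isobar spacing: Δn = ΔP/|∂P/∂n| = 200 Pa / 3.03×10⁻³ Pa/m = 65899 m ≈ 66 km

66 km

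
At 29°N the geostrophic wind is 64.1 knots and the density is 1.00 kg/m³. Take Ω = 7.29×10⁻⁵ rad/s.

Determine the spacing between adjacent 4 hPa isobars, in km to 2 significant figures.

Coriolis parameter at 29°N:
f = 2Ω sin φ = 2 × 7.29×10⁻⁵ × sin 29° = 7.07×10⁻⁵ s⁻¹
Wind speed in SI: 64.1 knots = 33.0 m/s
Geostrophic balance rearranged: |∂P/∂n| = f ρ V_g
|∂P/∂n| = 7.07×10⁻⁵ × 1.00 × 33.0 = 2.33×10⁻³ Pa/m
Isobar spacing: Δn = ΔP/|∂P/∂n| = 400 Pa / 2.33×10⁻³ Pa/m = 171607 m ≈ 170 km

170 km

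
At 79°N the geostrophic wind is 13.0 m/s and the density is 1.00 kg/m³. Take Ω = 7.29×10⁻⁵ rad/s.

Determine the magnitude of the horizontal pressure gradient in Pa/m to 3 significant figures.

1.86×10⁻³ Pa/m

Coriolis parameter at 79°N:
f = 2Ω sin φ = 2 × 7.29×10⁻⁵ × sin 79° = 1.43×10⁻⁴ s⁻¹
Geostrophic balance rearranged: |∂P/∂n| = f ρ V_g
|∂P/∂n| = 1.43×10⁻⁴ × 1.00 × 13.0 = 1.86×10⁻³ Pa/m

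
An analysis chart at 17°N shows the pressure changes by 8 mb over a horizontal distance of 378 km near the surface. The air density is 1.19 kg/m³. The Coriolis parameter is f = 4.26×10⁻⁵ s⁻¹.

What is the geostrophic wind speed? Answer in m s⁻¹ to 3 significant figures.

Pressure gradient: |∂P/∂n| = 800 Pa / 378000 m = 2.12×10⁻³ Pa/m
Geostrophic balance (pressure-gradient force = Coriolis force):
V_g = (1/(fρ)) |∂P/∂n| = 2.12×10⁻³ / (4.26×10⁻⁵ × 1.19) = 41.7 m/s

41.7 m s⁻¹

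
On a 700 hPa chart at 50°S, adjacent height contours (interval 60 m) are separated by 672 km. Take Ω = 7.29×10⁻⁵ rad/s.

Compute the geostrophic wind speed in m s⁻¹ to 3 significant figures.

7.84 m s⁻¹

Coriolis parameter at 50°S:
f = 2Ω sin φ = 2 × 7.29×10⁻⁵ × sin 50° = 1.12×10⁻⁴ s⁻¹
Height gradient: |∂Z/∂n| = 60 m / 672000 m = 8.93×10⁻⁵
On a pressure surface, geostrophic balance gives V_g = (g/f)|∂Z/∂n|:
V_g = 9.81 × 8.93×10⁻⁵ / 1.12×10⁻⁴ = 7.84 m/s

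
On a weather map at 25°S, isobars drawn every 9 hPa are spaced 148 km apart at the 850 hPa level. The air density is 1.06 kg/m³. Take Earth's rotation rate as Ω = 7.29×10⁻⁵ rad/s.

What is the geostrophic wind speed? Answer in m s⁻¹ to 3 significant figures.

Coriolis parameter at 25°S:
f = 2Ω sin φ = 2 × 7.29×10⁻⁵ × sin 25° = 6.16×10⁻⁵ s⁻¹
Pressure gradient: |∂P/∂n| = 900 Pa / 148000 m = 6.08×10⁻³ Pa/m
Geostrophic balance (pressure-gradient force = Coriolis force):
V_g = (1/(fρ)) |∂P/∂n| = 6.08×10⁻³ / (6.16×10⁻⁵ × 1.06) = 93.1 m/s

93.1 m s⁻¹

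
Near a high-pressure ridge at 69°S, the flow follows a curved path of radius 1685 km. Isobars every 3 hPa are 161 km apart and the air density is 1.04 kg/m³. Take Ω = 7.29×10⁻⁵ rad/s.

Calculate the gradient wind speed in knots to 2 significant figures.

Coriolis parameter at 69°S:
f = 2Ω sin φ = 2 × 7.29×10⁻⁵ × sin 69° = 1.36×10⁻⁴ s⁻¹
Pressure gradient: |∂P/∂n| = 300 Pa / 161000 m = 1.86×10⁻³ Pa/m
Geostrophic speed: V_g = |∂P/∂n|/(fρ) = 1.86×10⁻³/(1.36×10⁻⁴ × 1.04) = 13.2 m/s
Around a high, pressure-gradient force acts outward with centrifugal, so Coriolis balances both:
fV = (1/ρ)|∂P/∂n| + V²/R  →  V² − fR·V + fR·V_g = 0
With fR = 1.36×10⁻⁴ × 1685×10³ m = 229 m/s:
V = [fR − √((fR)² − 4 fR V_g)]/2 = [229 − √(229² − 4×229×13.2)]/2 = 14 m/s
Supergeostrophic (V > V_g = 13.2 m/s), as expected around a high.
Converting: 14 m/s × 1.944 = 27 knots

27 knots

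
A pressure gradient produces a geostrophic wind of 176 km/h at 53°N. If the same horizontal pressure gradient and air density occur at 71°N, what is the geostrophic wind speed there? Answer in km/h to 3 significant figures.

149 km/h

With the same pressure gradient and density, V_g ∝ 1/f ∝ 1/sin φ.
V₂ = V₁ · sin φ₁ / sin φ₂ = 176 × sin 53° / sin 71°
V₂ = 176 × 0.7986/0.9455 = 149 km/h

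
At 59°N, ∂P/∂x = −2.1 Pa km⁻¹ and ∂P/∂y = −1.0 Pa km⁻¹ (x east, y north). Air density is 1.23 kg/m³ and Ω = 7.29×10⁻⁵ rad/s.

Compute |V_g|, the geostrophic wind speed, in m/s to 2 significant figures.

Coriolis parameter at 59°N:
f = 2Ω sin φ = 2 × 7.29×10⁻⁵ × sin 59° = 1.25×10⁻⁴ s⁻¹
Component geostrophic relations (x east, y north):
u_g = −(1/(fρ)) ∂P/∂y,  v_g = (1/(fρ)) ∂P/∂x
u_g = −(−1.0×10⁻³)/(1.25×10⁻⁴ × 1.23) = 6.51 m/s;  v_g = (−2.1×10⁻³)/(1.25×10⁻⁴ × 1.23) = −13.7 m/s
|V_g| = √(u_g² + v_g²) = 15.1 m/s

15 m/s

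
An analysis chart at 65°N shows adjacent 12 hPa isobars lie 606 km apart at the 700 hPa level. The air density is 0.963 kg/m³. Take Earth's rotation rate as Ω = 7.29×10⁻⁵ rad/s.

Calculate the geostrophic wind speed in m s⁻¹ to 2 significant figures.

Coriolis parameter at 65°N:
f = 2Ω sin φ = 2 × 7.29×10⁻⁵ × sin 65° = 1.32×10⁻⁴ s⁻¹
Pressure gradient: |∂P/∂n| = 1200 Pa / 606000 m = 1.98×10⁻³ Pa/m
Geostrophic balance (pressure-gradient force = Coriolis force):
V_g = (1/(fρ)) |∂P/∂n| = 1.98×10⁻³ / (1.32×10⁻⁴ × 0.963) = 15.6 m/s

16 m s⁻¹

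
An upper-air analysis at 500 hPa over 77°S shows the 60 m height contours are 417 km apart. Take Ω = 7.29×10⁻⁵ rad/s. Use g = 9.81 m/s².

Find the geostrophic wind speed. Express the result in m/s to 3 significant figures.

9.94 m/s

Coriolis parameter at 77°S:
f = 2Ω sin φ = 2 × 7.29×10⁻⁵ × sin 77° = 1.42×10⁻⁴ s⁻¹
Height gradient: |∂Z/∂n| = 60 m / 417000 m = 1.44×10⁻⁴
On a pressure surface, geostrophic balance gives V_g = (g/f)|∂Z/∂n|:
V_g = 9.81 × 1.44×10⁻⁴ / 1.42×10⁻⁴ = 9.94 m/s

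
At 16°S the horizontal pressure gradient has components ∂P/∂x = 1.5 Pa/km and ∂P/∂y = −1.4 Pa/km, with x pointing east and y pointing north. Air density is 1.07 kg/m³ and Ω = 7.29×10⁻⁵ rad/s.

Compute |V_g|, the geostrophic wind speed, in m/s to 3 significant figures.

47.7 m/s

Coriolis parameter at 16°S:
f = 2Ω sin φ = 2 × 7.29×10⁻⁵ × sin 16° = 4.02×10⁻⁵ s⁻¹
In the Southern Hemisphere f is negative: f = −4.02×10⁻⁵ s⁻¹.
Component geostrophic relations (x east, y north):
u_g = −(1/(fρ)) ∂P/∂y,  v_g = (1/(fρ)) ∂P/∂x
u_g = −(−1.4×10⁻³)/(−4.02×10⁻⁵ × 1.07) = −32.6 m/s;  v_g = (1.5×10⁻³)/(−4.02×10⁻⁵ × 1.07) = −34.9 m/s
|V_g| = √(u_g² + v_g²) = 47.7 m/s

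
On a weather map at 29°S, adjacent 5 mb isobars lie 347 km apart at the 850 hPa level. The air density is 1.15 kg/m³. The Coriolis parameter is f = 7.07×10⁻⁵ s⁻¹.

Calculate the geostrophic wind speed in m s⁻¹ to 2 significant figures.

Pressure gradient: |∂P/∂n| = 500 Pa / 347000 m = 1.44×10⁻³ Pa/m
Geostrophic balance (pressure-gradient force = Coriolis force):
V_g = (1/(fρ)) |∂P/∂n| = 1.44×10⁻³ / (7.07×10⁻⁵ × 1.15) = 17.7 m/s

18 m s⁻¹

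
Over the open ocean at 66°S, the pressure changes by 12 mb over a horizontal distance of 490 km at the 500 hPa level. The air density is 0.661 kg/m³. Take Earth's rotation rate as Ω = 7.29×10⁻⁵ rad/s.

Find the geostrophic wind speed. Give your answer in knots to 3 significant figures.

Coriolis parameter at 66°S:
f = 2Ω sin φ = 2 × 7.29×10⁻⁵ × sin 66° = 1.33×10⁻⁴ s⁻¹
Pressure gradient: |∂P/∂n| = 1200 Pa / 490000 m = 2.45×10⁻³ Pa/m
Geostrophic balance (pressure-gradient force = Coriolis force):
V_g = (1/(fρ)) |∂P/∂n| = 2.45×10⁻³ / (1.33×10⁻⁴ × 0.661) = 27.8 m/s
Converting: 27.8 m/s × 1.944 = 54.1 knots

54.1 knots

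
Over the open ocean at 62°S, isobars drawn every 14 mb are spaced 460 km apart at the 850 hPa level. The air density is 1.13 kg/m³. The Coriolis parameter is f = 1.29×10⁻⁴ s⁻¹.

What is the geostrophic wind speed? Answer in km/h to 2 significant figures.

Pressure gradient: |∂P/∂n| = 1400 Pa / 460000 m = 3.04×10⁻³ Pa/m
Geostrophic balance (pressure-gradient force = Coriolis force):
V_g = (1/(fρ)) |∂P/∂n| = 3.04×10⁻³ / (1.29×10⁻⁴ × 1.13) = 20.9 m/s
Converting: 20.9 m/s × 3.6 = 75 km/h

75 km/h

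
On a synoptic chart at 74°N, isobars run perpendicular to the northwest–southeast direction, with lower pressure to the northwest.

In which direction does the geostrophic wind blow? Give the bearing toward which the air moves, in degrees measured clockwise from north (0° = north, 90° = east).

The pressure-gradient force points toward the northwest (bearing 315°).
Geostrophic balance: in the Northern Hemisphere the Coriolis force deflects motion to the right, so the geostrophic wind blows 90° to the right of the pressure-gradient force (low pressure on the left).
Rotating 315° by 90° clockwise gives 045° — the wind blows toward the northeast.

045°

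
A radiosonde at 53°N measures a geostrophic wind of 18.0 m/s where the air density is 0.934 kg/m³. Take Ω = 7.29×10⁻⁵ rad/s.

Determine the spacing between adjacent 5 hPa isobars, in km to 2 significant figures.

Coriolis parameter at 53°N:
f = 2Ω sin φ = 2 × 7.29×10⁻⁵ × sin 53° = 1.16×10⁻⁴ s⁻¹
Geostrophic balance rearranged: |∂P/∂n| = f ρ V_g
|∂P/∂n| = 1.16×10⁻⁴ × 0.934 × 18.0 = 1.96×10⁻³ Pa/m
Isobar spacing: Δn = ΔP/|∂P/∂n| = 500 Pa / 1.96×10⁻³ Pa/m = 255414 m ≈ 260 km

260 km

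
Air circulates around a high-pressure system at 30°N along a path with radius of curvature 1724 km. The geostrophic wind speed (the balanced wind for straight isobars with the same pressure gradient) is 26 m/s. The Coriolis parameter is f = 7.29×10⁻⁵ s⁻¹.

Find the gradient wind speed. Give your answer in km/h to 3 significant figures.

Around a high, pressure-gradient force acts outward with centrifugal, so Coriolis balances both:
fV = (1/ρ)|∂P/∂n| + V²/R  →  V² − fR·V + fR·V_g = 0
With fR = 7.29×10⁻⁵ × 1724×10³ m = 126 m/s:
V = [fR − √((fR)² − 4 fR V_g)]/2 = [126 − √(126² − 4×126×26)]/2 = 36.7 m/s
Supergeostrophic (V > V_g = 26 m/s), as expected around a high.
Converting: 36.7 m/s × 3.6 = 132 km/h

132 km/h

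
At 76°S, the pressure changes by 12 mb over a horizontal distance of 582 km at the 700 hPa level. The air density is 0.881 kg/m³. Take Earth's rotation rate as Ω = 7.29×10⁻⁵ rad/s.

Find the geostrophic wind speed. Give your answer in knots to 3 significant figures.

32.2 knots

Coriolis parameter at 76°S:
f = 2Ω sin φ = 2 × 7.29×10⁻⁵ × sin 76° = 1.41×10⁻⁴ s⁻¹
Pressure gradient: |∂P/∂n| = 1200 Pa / 582000 m = 2.06×10⁻³ Pa/m
Geostrophic balance (pressure-gradient force = Coriolis force):
V_g = (1/(fρ)) |∂P/∂n| = 2.06×10⁻³ / (1.41×10⁻⁴ × 0.881) = 16.5 m/s
Converting: 16.5 m/s × 1.944 = 32.2 knots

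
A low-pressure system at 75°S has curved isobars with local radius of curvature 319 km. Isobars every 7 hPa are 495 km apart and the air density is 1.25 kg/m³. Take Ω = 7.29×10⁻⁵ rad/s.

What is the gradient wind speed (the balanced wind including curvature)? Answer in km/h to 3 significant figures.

25.0 km/h

Coriolis parameter at 75°S:
f = 2Ω sin φ = 2 × 7.29×10⁻⁵ × sin 75° = 1.41×10⁻⁴ s⁻¹
Pressure gradient: |∂P/∂n| = 700 Pa / 495000 m = 1.41×10⁻³ Pa/m
Geostrophic speed: V_g = |∂P/∂n|/(fρ) = 1.41×10⁻³/(1.41×10⁻⁴ × 1.25) = 8.03 m/s
Around a low, centrifugal force acts outward with Coriolis, so pressure-gradient force balances both:
(1/ρ)|∂P/∂n| = fV + V²/R  →  V² + fR·V − fR·V_g = 0
With fR = 1.41×10⁻⁴ × 319×10³ m = 44.9 m/s:
V = [−fR + √((fR)² + 4 fR V_g)]/2 = [−44.9 + √(44.9² + 4×44.9×8.03)]/2 = 6.96 m/s
Subgeostrophic (V < V_g = 8.03 m/s), as expected around a low.
Converting: 6.96 m/s × 3.6 = 25.0 km/h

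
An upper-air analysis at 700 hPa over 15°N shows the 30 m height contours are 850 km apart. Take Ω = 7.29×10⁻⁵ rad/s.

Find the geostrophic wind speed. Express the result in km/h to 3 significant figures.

Coriolis parameter at 15°N:
f = 2Ω sin φ = 2 × 7.29×10⁻⁵ × sin 15° = 3.77×10⁻⁵ s⁻¹
Height gradient: |∂Z/∂n| = 30 m / 850000 m = 3.53×10⁻⁵
On a pressure surface, geostrophic balance gives V_g = (g/f)|∂Z/∂n|:
V_g = 9.81 × 3.53×10⁻⁵ / 3.77×10⁻⁵ = 9.18 m/s
Converting: 9.18 m/s × 3.6 = 33.0 km/h

33.0 km/h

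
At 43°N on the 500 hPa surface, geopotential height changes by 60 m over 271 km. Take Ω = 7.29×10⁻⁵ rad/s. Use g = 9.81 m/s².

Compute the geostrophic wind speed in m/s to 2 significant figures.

22 m/s

Coriolis parameter at 43°N:
f = 2Ω sin φ = 2 × 7.29×10⁻⁵ × sin 43° = 9.94×10⁻⁵ s⁻¹
Height gradient: |∂Z/∂n| = 60 m / 271000 m = 2.21×10⁻⁴
On a pressure surface, geostrophic balance gives V_g = (g/f)|∂Z/∂n|:
V_g = 9.81 × 2.21×10⁻⁴ / 9.94×10⁻⁵ = 21.8 m/s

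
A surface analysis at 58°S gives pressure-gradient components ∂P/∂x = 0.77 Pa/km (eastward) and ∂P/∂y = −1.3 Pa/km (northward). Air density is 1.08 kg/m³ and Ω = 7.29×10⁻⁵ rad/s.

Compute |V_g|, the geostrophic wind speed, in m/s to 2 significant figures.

Coriolis parameter at 58°S:
f = 2Ω sin φ = 2 × 7.29×10⁻⁵ × sin 58° = 1.24×10⁻⁴ s⁻¹
In the Southern Hemisphere f is negative: f = −1.24×10⁻⁴ s⁻¹.
Component geostrophic relations (x east, y north):
u_g = −(1/(fρ)) ∂P/∂y,  v_g = (1/(fρ)) ∂P/∂x
u_g = −(−1.3×10⁻³)/(−1.24×10⁻⁴ × 1.08) = −9.74 m/s;  v_g = (0.77×10⁻³)/(−1.24×10⁻⁴ × 1.08) = −5.77 m/s
|V_g| = √(u_g² + v_g²) = 11.3 m/s

11 m/s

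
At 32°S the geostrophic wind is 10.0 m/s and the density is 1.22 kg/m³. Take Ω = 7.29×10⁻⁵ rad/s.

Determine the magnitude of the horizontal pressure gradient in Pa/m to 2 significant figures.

Coriolis parameter at 32°S:
f = 2Ω sin φ = 2 × 7.29×10⁻⁵ × sin 32° = 7.73×10⁻⁵ s⁻¹
Geostrophic balance rearranged: |∂P/∂n| = f ρ V_g
|∂P/∂n| = 7.73×10⁻⁵ × 1.22 × 10.0 = 9.43×10⁻⁴ Pa/m

9.4×10⁻⁴ Pa/m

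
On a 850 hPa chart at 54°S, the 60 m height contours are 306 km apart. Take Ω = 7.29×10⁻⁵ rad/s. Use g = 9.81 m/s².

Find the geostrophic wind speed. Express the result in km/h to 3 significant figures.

Coriolis parameter at 54°S:
f = 2Ω sin φ = 2 × 7.29×10⁻⁵ × sin 54° = 1.18×10⁻⁴ s⁻¹
Height gradient: |∂Z/∂n| = 60 m / 306000 m = 1.96×10⁻⁴
On a pressure surface, geostrophic balance gives V_g = (g/f)|∂Z/∂n|:
V_g = 9.81 × 1.96×10⁻⁴ / 1.18×10⁻⁴ = 16.3 m/s
Converting: 16.3 m/s × 3.6 = 58.7 km/h

58.7 km/h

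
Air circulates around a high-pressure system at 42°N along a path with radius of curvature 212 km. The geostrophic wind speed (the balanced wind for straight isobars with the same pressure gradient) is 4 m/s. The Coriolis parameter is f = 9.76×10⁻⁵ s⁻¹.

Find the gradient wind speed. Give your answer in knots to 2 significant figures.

Around a high, pressure-gradient force acts outward with centrifugal, so Coriolis balances both:
fV = (1/ρ)|∂P/∂n| + V²/R  →  V² − fR·V + fR·V_g = 0
With fR = 9.76×10⁻⁵ × 212×10³ m = 20.7 m/s:
V = [fR − √((fR)² − 4 fR V_g)]/2 = [20.7 − √(20.7² − 4×20.7×4)]/2 = 5.42 m/s
Supergeostrophic (V > V_g = 4 m/s), as expected around a high.
Converting: 5.42 m/s × 1.944 = 11 knots

11 knots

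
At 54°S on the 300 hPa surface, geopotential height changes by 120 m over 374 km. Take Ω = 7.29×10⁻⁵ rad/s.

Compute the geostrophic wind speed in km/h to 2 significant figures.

96 km/h

Coriolis parameter at 54°S:
f = 2Ω sin φ = 2 × 7.29×10⁻⁵ × sin 54° = 1.18×10⁻⁴ s⁻¹
Height gradient: |∂Z/∂n| = 120 m / 374000 m = 3.21×10⁻⁴
On a pressure surface, geostrophic balance gives V_g = (g/f)|∂Z/∂n|:
V_g = 9.81 × 3.21×10⁻⁴ / 1.18×10⁻⁴ = 26.7 m/s
Converting: 26.7 m/s × 3.6 = 96 km/h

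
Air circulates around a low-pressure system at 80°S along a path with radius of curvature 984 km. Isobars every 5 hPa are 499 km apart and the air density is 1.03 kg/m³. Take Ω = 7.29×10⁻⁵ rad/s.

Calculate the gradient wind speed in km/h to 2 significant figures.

23 km/h

Coriolis parameter at 80°S:
f = 2Ω sin φ = 2 × 7.29×10⁻⁵ × sin 80° = 1.44×10⁻⁴ s⁻¹
Pressure gradient: |∂P/∂n| = 500 Pa / 499000 m = 1.00×10⁻³ Pa/m
Geostrophic speed: V_g = |∂P/∂n|/(fρ) = 1.00×10⁻³/(1.44×10⁻⁴ × 1.03) = 6.78 m/s
Around a low, centrifugal force acts outward with Coriolis, so pressure-gradient force balances both:
(1/ρ)|∂P/∂n| = fV + V²/R  →  V² + fR·V − fR·V_g = 0
With fR = 1.44×10⁻⁴ × 984×10³ m = 141 m/s:
V = [−fR + √((fR)² + 4 fR V_g)]/2 = [−141 + √(141² + 4×141×6.78)]/2 = 6.48 m/s
Subgeostrophic (V < V_g = 6.78 m/s), as expected around a low.
Converting: 6.48 m/s × 3.6 = 23 km/h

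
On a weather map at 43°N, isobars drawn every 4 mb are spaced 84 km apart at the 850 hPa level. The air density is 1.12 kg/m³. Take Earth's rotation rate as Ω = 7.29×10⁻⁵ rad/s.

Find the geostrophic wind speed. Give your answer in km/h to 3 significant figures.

Coriolis parameter at 43°N:
f = 2Ω sin φ = 2 × 7.29×10⁻⁵ × sin 43° = 9.94×10⁻⁵ s⁻¹
Pressure gradient: |∂P/∂n| = 400 Pa / 84000 m = 4.76×10⁻³ Pa/m
Geostrophic balance (pressure-gradient force = Coriolis force):
V_g = (1/(fρ)) |∂P/∂n| = 4.76×10⁻³ / (9.94×10⁻⁵ × 1.12) = 42.8 m/s
Converting: 42.8 m/s × 3.6 = 154 km/h

154 km/h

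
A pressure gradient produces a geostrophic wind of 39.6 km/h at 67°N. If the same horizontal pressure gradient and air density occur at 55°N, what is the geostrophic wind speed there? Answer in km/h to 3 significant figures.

44.5 km/h

With the same pressure gradient and density, V_g ∝ 1/f ∝ 1/sin φ.
V₂ = V₁ · sin φ₁ / sin φ₂ = 39.6 × sin 67° / sin 55°
V₂ = 39.6 × 0.9205/0.8192 = 44.5 km/h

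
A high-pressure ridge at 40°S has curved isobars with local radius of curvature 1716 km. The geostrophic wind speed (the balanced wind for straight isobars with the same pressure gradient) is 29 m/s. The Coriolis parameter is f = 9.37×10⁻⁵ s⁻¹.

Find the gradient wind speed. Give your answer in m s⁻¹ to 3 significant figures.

Around a high, pressure-gradient force acts outward with centrifugal, so Coriolis balances both:
fV = (1/ρ)|∂P/∂n| + V²/R  →  V² − fR·V + fR·V_g = 0
With fR = 9.37×10⁻⁵ × 1716×10³ m = 161 m/s:
V = [fR − √((fR)² − 4 fR V_g)]/2 = [161 − √(161² − 4×161×29)]/2 = 38 m/s
Supergeostrophic (V > V_g = 29 m/s), as expected around a high.

38.0 m s⁻¹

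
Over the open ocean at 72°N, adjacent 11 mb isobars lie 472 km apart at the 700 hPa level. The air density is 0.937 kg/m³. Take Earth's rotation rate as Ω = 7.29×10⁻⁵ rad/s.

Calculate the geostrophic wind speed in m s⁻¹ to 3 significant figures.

Coriolis parameter at 72°N:
f = 2Ω sin φ = 2 × 7.29×10⁻⁵ × sin 72° = 1.39×10⁻⁴ s⁻¹
Pressure gradient: |∂P/∂n| = 1100 Pa / 472000 m = 2.33×10⁻³ Pa/m
Geostrophic balance (pressure-gradient force = Coriolis force):
V_g = (1/(fρ)) |∂P/∂n| = 2.33×10⁻³ / (1.39×10⁻⁴ × 0.937) = 17.9 m/s

17.9 m s⁻¹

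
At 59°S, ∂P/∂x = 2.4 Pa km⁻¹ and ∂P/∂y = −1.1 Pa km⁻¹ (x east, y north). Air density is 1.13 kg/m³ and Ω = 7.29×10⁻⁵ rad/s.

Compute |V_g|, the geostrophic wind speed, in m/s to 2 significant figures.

Coriolis parameter at 59°S:
f = 2Ω sin φ = 2 × 7.29×10⁻⁵ × sin 59° = 1.25×10⁻⁴ s⁻¹
In the Southern Hemisphere f is negative: f = −1.25×10⁻⁴ s⁻¹.
Component geostrophic relations (x east, y north):
u_g = −(1/(fρ)) ∂P/∂y,  v_g = (1/(fρ)) ∂P/∂x
u_g = −(−1.1×10⁻³)/(−1.25×10⁻⁴ × 1.13) = −7.79 m/s;  v_g = (2.4×10⁻³)/(−1.25×10⁻⁴ × 1.13) = −17.0 m/s
|V_g| = √(u_g² + v_g²) = 18.7 m/s

19 m/s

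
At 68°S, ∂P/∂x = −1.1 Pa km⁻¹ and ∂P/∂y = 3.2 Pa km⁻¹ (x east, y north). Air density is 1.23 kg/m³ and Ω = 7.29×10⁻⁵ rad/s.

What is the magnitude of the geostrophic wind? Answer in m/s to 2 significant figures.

Coriolis parameter at 68°S:
f = 2Ω sin φ = 2 × 7.29×10⁻⁵ × sin 68° = 1.35×10⁻⁴ s⁻¹
In the Southern Hemisphere f is negative: f = −1.35×10⁻⁴ s⁻¹.
Component geostrophic relations (x east, y north):
u_g = −(1/(fρ)) ∂P/∂y,  v_g = (1/(fρ)) ∂P/∂x
u_g = −(3.2×10⁻³)/(−1.35×10⁻⁴ × 1.23) = 19.2 m/s;  v_g = (−1.1×10⁻³)/(−1.35×10⁻⁴ × 1.23) = 6.62 m/s
|V_g| = √(u_g² + v_g²) = 20.4 m/s

20 m/s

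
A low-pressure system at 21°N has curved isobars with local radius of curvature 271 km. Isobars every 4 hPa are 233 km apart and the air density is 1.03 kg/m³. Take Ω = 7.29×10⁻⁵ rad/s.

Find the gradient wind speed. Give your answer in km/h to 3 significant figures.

Coriolis parameter at 21°N:
f = 2Ω sin φ = 2 × 7.29×10⁻⁵ × sin 21° = 5.23×10⁻⁵ s⁻¹
Pressure gradient: |∂P/∂n| = 400 Pa / 233000 m = 1.72×10⁻³ Pa/m
Geostrophic speed: V_g = |∂P/∂n|/(fρ) = 1.72×10⁻³/(5.23×10⁻⁵ × 1.03) = 31.9 m/s
Around a low, centrifugal force acts outward with Coriolis, so pressure-gradient force balances both:
(1/ρ)|∂P/∂n| = fV + V²/R  →  V² + fR·V − fR·V_g = 0
With fR = 5.23×10⁻⁵ × 271×10³ m = 14.2 m/s:
V = [−fR + √((fR)² + 4 fR V_g)]/2 = [−14.2 + √(14.2² + 4×14.2×31.9)]/2 = 15.3 m/s
Subgeostrophic (V < V_g = 31.9 m/s), as expected around a low.
Converting: 15.3 m/s × 3.6 = 55.2 km/h

55.2 km/h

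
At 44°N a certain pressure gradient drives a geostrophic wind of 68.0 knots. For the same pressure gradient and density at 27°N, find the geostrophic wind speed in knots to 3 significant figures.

104 knots

With the same pressure gradient and density, V_g ∝ 1/f ∝ 1/sin φ.
V₂ = V₁ · sin φ₁ / sin φ₂ = 68.0 × sin 44° / sin 27°
V₂ = 68.0 × 0.6947/0.4540 = 104 knots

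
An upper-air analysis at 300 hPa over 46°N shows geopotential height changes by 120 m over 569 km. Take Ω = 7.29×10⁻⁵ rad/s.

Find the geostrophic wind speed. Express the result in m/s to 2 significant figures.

Coriolis parameter at 46°N:
f = 2Ω sin φ = 2 × 7.29×10⁻⁵ × sin 46° = 1.05×10⁻⁴ s⁻¹
Height gradient: |∂Z/∂n| = 120 m / 569000 m = 2.11×10⁻⁴
On a pressure surface, geostrophic balance gives V_g = (g/f)|∂Z/∂n|:
V_g = 9.81 × 2.11×10⁻⁴ / 1.05×10⁻⁴ = 19.7 m/s

20 m/s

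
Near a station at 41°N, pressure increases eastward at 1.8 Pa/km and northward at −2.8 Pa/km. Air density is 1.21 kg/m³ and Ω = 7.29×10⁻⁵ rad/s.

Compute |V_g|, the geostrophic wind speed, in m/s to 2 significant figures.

29 m/s

Coriolis parameter at 41°N:
f = 2Ω sin φ = 2 × 7.29×10⁻⁵ × sin 41° = 9.57×10⁻⁵ s⁻¹
Component geostrophic relations (x east, y north):
u_g = −(1/(fρ)) ∂P/∂y,  v_g = (1/(fρ)) ∂P/∂x
u_g = −(−2.8×10⁻³)/(9.57×10⁻⁵ × 1.21) = 24.2 m/s;  v_g = (1.8×10⁻³)/(9.57×10⁻⁵ × 1.21) = 15.6 m/s
|V_g| = √(u_g² + v_g²) = 28.8 m/s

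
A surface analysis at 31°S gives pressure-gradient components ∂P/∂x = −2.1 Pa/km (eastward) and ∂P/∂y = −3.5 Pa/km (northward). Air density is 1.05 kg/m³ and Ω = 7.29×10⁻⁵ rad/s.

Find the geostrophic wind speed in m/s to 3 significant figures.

Coriolis parameter at 31°S:
f = 2Ω sin φ = 2 × 7.29×10⁻⁵ × sin 31° = 7.51×10⁻⁵ s⁻¹
In the Southern Hemisphere f is negative: f = −7.51×10⁻⁵ s⁻¹.
Component geostrophic relations (x east, y north):
u_g = −(1/(fρ)) ∂P/∂y,  v_g = (1/(fρ)) ∂P/∂x
u_g = −(−3.5×10⁻³)/(−7.51×10⁻⁵ × 1.05) = −44.4 m/s;  v_g = (−2.1×10⁻³)/(−7.51×10⁻⁵ × 1.05) = 26.6 m/s
|V_g| = √(u_g² + v_g²) = 51.8 m/s

51.8 m/s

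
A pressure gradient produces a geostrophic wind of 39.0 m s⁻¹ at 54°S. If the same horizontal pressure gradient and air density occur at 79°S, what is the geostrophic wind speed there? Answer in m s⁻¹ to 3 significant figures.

32.1 m s⁻¹

With the same pressure gradient and density, V_g ∝ 1/f ∝ 1/sin φ.
V₂ = V₁ · sin φ₁ / sin φ₂ = 39.0 × sin 54° / sin 79°
V₂ = 39.0 × 0.8090/0.9816 = 32.1 m s⁻¹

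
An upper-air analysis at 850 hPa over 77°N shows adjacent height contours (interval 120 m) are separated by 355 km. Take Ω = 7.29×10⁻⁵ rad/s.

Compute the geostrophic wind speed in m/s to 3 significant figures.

23.3 m/s

Coriolis parameter at 77°N:
f = 2Ω sin φ = 2 × 7.29×10⁻⁵ × sin 77° = 1.42×10⁻⁴ s⁻¹
Height gradient: |∂Z/∂n| = 120 m / 355000 m = 3.38×10⁻⁴
On a pressure surface, geostrophic balance gives V_g = (g/f)|∂Z/∂n|:
V_g = 9.81 × 3.38×10⁻⁴ / 1.42×10⁻⁴ = 23.3 m/s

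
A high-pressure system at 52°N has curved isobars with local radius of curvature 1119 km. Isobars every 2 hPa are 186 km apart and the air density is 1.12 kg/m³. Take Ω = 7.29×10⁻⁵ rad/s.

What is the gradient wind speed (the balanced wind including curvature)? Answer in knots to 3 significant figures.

Coriolis parameter at 52°N:
f = 2Ω sin φ = 2 × 7.29×10⁻⁵ × sin 52° = 1.15×10⁻⁴ s⁻¹
Pressure gradient: |∂P/∂n| = 200 Pa / 186000 m = 1.08×10⁻³ Pa/m
Geostrophic speed: V_g = |∂P/∂n|/(fρ) = 1.08×10⁻³/(1.15×10⁻⁴ × 1.12) = 8.36 m/s
Around a high, pressure-gradient force acts outward with centrifugal, so Coriolis balances both:
fV = (1/ρ)|∂P/∂n| + V²/R  →  V² − fR·V + fR·V_g = 0
With fR = 1.15×10⁻⁴ × 1119×10³ m = 129 m/s:
V = [fR − √((fR)² − 4 fR V_g)]/2 = [129 − √(129² − 4×129×8.36)]/2 = 8.98 m/s
Supergeostrophic (V > V_g = 8.36 m/s), as expected around a high.
Converting: 8.98 m/s × 1.944 = 17.5 knots

17.5 knots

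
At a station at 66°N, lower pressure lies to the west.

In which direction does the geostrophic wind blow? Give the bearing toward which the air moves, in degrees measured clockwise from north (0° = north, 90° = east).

The pressure-gradient force points toward the west (bearing 270°).
Geostrophic balance: in the Northern Hemisphere the Coriolis force deflects motion to the right, so the geostrophic wind blows 90° to the right of the pressure-gradient force (low pressure on the left).
Rotating 270° by 90° clockwise gives 000° — the wind blows toward the north.

000°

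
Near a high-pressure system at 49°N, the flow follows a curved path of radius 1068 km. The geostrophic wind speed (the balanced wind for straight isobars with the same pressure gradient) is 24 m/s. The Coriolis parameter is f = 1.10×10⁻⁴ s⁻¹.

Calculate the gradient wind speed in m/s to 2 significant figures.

34 m/s

Around a high, pressure-gradient force acts outward with centrifugal, so Coriolis balances both:
fV = (1/ρ)|∂P/∂n| + V²/R  →  V² − fR·V + fR·V_g = 0
With fR = 1.10×10⁻⁴ × 1068×10³ m = 117 m/s:
V = [fR − √((fR)² − 4 fR V_g)]/2 = [117 − √(117² − 4×117×24)]/2 = 33.6 m/s
Supergeostrophic (V > V_g = 24 m/s), as expected around a high.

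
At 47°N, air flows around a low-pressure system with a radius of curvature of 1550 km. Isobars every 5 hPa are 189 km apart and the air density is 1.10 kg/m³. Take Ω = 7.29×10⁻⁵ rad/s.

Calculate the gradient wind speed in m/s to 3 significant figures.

Coriolis parameter at 47°N:
f = 2Ω sin φ = 2 × 7.29×10⁻⁵ × sin 47° = 1.07×10⁻⁴ s⁻¹
Pressure gradient: |∂P/∂n| = 500 Pa / 189000 m = 2.65×10⁻³ Pa/m
Geostrophic speed: V_g = |∂P/∂n|/(fρ) = 2.65×10⁻³/(1.07×10⁻⁴ × 1.10) = 22.6 m/s
Around a low, centrifugal force acts outward with Coriolis, so pressure-gradient force balances both:
(1/ρ)|∂P/∂n| = fV + V²/R  →  V² + fR·V − fR·V_g = 0
With fR = 1.07×10⁻⁴ × 1550×10³ m = 165 m/s:
V = [−fR + √((fR)² + 4 fR V_g)]/2 = [−165 + √(165² + 4×165×22.6)]/2 = 20.1 m/s
Subgeostrophic (V < V_g = 22.6 m/s), as expected around a low.

20.1 m/s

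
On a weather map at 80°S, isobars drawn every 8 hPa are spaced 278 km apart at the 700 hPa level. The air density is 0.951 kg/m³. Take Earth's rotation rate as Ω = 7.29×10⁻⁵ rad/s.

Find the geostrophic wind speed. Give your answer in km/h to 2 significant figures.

Coriolis parameter at 80°S:
f = 2Ω sin φ = 2 × 7.29×10⁻⁵ × sin 80° = 1.44×10⁻⁴ s⁻¹
Pressure gradient: |∂P/∂n| = 800 Pa / 278000 m = 2.88×10⁻³ Pa/m
Geostrophic balance (pressure-gradient force = Coriolis force):
V_g = (1/(fρ)) |∂P/∂n| = 2.88×10⁻³ / (1.44×10⁻⁴ × 0.951) = 21.1 m/s
Converting: 21.1 m/s × 3.6 = 76 km/h

76 km/h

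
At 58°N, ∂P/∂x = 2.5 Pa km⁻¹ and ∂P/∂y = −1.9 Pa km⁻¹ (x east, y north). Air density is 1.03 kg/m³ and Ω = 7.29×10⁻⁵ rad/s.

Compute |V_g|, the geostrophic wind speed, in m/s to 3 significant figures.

Coriolis parameter at 58°N:
f = 2Ω sin φ = 2 × 7.29×10⁻⁵ × sin 58° = 1.24×10⁻⁴ s⁻¹
Component geostrophic relations (x east, y north):
u_g = −(1/(fρ)) ∂P/∂y,  v_g = (1/(fρ)) ∂P/∂x
u_g = −(−1.9×10⁻³)/(1.24×10⁻⁴ × 1.03) = 14.9 m/s;  v_g = (2.5×10⁻³)/(1.24×10⁻⁴ × 1.03) = 19.6 m/s
|V_g| = √(u_g² + v_g²) = 24.7 m/s

24.7 m/s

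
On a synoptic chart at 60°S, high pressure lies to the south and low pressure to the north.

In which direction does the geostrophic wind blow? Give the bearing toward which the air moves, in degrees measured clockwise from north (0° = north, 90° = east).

The pressure-gradient force points toward the north (bearing 000°).
Geostrophic balance: in the Southern Hemisphere the Coriolis force deflects motion to the left, so the geostrophic wind blows 90° to the left of the pressure-gradient force (low pressure on the right).
Rotating 000° by 90° counterclockwise gives 270° — the wind blows toward the west.

270°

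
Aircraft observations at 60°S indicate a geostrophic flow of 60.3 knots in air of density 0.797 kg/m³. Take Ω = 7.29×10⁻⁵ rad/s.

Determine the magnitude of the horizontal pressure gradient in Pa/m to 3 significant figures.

Coriolis parameter at 60°S:
f = 2Ω sin φ = 2 × 7.29×10⁻⁵ × sin 60° = 1.26×10⁻⁴ s⁻¹
Wind speed in SI: 60.3 knots = 31.0 m/s
Geostrophic balance rearranged: |∂P/∂n| = f ρ V_g
|∂P/∂n| = 1.26×10⁻⁴ × 0.797 × 31.0 = 3.12×10⁻³ Pa/m

3.12×10⁻³ Pa/m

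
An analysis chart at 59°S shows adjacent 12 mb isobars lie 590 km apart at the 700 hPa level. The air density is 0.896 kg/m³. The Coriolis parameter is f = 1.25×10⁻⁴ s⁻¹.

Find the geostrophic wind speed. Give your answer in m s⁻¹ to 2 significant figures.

18 m s⁻¹

Pressure gradient: |∂P/∂n| = 1200 Pa / 590000 m = 2.03×10⁻³ Pa/m
Geostrophic balance (pressure-gradient force = Coriolis force):
V_g = (1/(fρ)) |∂P/∂n| = 2.03×10⁻³ / (1.25×10⁻⁴ × 0.896) = 18.2 m/s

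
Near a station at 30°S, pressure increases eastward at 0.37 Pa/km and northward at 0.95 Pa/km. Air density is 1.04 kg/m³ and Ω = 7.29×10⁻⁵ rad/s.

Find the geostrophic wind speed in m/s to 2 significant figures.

Coriolis parameter at 30°S:
f = 2Ω sin φ = 2 × 7.29×10⁻⁵ × sin 30° = 7.29×10⁻⁵ s⁻¹
In the Southern Hemisphere f is negative: f = −7.29×10⁻⁵ s⁻¹.
Component geostrophic relations (x east, y north):
u_g = −(1/(fρ)) ∂P/∂y,  v_g = (1/(fρ)) ∂P/∂x
u_g = −(0.95×10⁻³)/(−7.29×10⁻⁵ × 1.04) = 12.5 m/s;  v_g = (0.37×10⁻³)/(−7.29×10⁻⁵ × 1.04) = −4.88 m/s
|V_g| = √(u_g² + v_g²) = 13.4 m/s

13 m/s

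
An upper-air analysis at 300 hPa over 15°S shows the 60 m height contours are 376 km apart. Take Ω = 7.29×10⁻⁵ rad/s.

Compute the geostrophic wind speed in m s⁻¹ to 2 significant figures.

41 m s⁻¹

Coriolis parameter at 15°S:
f = 2Ω sin φ = 2 × 7.29×10⁻⁵ × sin 15° = 3.77×10⁻⁵ s⁻¹
Height gradient: |∂Z/∂n| = 60 m / 376000 m = 1.60×10⁻⁴
On a pressure surface, geostrophic balance gives V_g = (g/f)|∂Z/∂n|:
V_g = 9.81 × 1.60×10⁻⁴ / 3.77×10⁻⁵ = 41.5 m/s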